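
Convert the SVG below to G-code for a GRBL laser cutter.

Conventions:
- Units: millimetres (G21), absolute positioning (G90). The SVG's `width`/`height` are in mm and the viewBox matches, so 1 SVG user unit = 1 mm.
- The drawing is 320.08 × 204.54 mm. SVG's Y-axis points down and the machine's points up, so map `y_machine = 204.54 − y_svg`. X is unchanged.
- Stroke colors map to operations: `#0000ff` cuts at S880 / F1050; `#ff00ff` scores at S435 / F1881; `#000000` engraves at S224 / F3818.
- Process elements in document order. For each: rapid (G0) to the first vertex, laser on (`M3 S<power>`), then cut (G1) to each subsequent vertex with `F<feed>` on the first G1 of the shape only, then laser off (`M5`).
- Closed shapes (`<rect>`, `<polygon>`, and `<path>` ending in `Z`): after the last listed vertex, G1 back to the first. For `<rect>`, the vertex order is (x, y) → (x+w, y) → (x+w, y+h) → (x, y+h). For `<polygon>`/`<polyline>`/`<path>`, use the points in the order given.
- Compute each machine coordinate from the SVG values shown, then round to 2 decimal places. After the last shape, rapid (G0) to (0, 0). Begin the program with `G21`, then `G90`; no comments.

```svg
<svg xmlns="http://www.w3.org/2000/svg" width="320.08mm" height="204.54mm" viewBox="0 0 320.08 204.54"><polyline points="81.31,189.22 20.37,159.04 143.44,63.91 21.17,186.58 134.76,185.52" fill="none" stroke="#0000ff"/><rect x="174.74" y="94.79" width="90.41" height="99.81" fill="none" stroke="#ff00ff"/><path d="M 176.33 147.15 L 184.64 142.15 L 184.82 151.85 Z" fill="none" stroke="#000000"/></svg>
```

G21
G90
G0 X81.31 Y15.32
M3 S880
G1 X20.37 Y45.50 F1050
G1 X143.44 Y140.63
G1 X21.17 Y17.96
G1 X134.76 Y19.02
M5
G0 X174.74 Y109.75
M3 S435
G1 X265.15 Y109.75 F1881
G1 X265.15 Y9.94
G1 X174.74 Y9.94
G1 X174.74 Y109.75
M5
G0 X176.33 Y57.39
M3 S224
G1 X184.64 Y62.39 F3818
G1 X184.82 Y52.69
G1 X176.33 Y57.39
M5
G0 X0.00 Y0.00

1 u = 1 mm; y_m = 204.54 − y.

[1] `<polyline>` open polyline, #0000ff→cut S880 F1050: (81.31,15.32) → (20.37,45.50) → (143.44,140.63) → (21.17,17.96) → (134.76,19.02)

[2] `<rect>` rectangle, #ff00ff→score S435 F1881: (174.74,109.75) → (265.15,109.75) → (265.15,9.94) → (174.74,9.94) → (174.74,109.75) (closed)

[3] `<path>` regular polygon, #000000→engrave S224 F3818: (176.33,57.39) → (184.64,62.39) → (184.82,52.69) → (176.33,57.39) (closed)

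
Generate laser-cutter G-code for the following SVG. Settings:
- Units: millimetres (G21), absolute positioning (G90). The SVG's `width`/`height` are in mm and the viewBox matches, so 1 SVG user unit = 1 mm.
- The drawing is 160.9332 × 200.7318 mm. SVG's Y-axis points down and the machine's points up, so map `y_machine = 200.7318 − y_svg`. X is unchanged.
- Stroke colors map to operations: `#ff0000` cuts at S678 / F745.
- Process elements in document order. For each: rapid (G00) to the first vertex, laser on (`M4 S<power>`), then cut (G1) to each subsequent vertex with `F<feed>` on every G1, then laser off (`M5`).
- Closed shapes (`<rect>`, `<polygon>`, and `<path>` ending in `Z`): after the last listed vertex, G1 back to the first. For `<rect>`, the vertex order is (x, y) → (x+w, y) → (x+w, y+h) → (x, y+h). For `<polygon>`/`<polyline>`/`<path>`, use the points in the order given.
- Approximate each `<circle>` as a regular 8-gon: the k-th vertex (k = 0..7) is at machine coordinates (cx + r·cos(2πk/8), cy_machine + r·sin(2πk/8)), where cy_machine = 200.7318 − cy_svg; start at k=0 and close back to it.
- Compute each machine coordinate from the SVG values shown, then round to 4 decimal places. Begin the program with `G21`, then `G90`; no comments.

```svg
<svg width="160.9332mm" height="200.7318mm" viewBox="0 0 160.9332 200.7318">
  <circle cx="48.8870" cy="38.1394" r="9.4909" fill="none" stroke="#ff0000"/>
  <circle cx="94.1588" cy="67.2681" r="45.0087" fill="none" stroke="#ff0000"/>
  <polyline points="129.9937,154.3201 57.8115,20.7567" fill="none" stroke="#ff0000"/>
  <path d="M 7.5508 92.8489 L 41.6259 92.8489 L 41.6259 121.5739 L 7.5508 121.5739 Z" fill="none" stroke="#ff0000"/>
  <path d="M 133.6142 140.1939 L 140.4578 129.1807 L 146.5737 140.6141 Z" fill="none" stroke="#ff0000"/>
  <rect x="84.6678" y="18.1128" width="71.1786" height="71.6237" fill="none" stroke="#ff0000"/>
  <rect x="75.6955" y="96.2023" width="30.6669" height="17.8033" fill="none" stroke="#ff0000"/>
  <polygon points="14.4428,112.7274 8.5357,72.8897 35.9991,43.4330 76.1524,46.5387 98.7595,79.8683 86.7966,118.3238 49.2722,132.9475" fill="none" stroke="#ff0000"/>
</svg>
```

G21
G90
G00 X58.3779 Y162.5924
M4 S678
G1 X55.5981 Y169.3035 F745
G1 X48.8870 Y172.0833 F745
G1 X42.1759 Y169.3035 F745
G1 X39.3961 Y162.5924 F745
G1 X42.1759 Y155.8813 F745
G1 X48.8870 Y153.1015 F745
G1 X55.5981 Y155.8813 F745
G1 X58.3779 Y162.5924 F745
M5
G00 X139.1675 Y133.4637
M4 S678
G1 X125.9848 Y165.2897 F745
G1 X94.1588 Y178.4724 F745
G1 X62.3328 Y165.2897 F745
G1 X49.1501 Y133.4637 F745
G1 X62.3328 Y101.6377 F745
G1 X94.1588 Y88.4550 F745
G1 X125.9848 Y101.6377 F745
G1 X139.1675 Y133.4637 F745
M5
G00 X129.9937 Y46.4117
M4 S678
G1 X57.8115 Y179.9751 F745
M5
G00 X7.5508 Y107.8829
M4 S678
G1 X41.6259 Y107.8829 F745
G1 X41.6259 Y79.1579 F745
G1 X7.5508 Y79.1579 F745
G1 X7.5508 Y107.8829 F745
M5
G00 X133.6142 Y60.5379
M4 S678
G1 X140.4578 Y71.5511 F745
G1 X146.5737 Y60.1177 F745
G1 X133.6142 Y60.5379 F745
M5
G00 X84.6678 Y182.6190
M4 S678
G1 X155.8464 Y182.6190 F745
G1 X155.8464 Y110.9953 F745
G1 X84.6678 Y110.9953 F745
G1 X84.6678 Y182.6190 F745
M5
G00 X75.6955 Y104.5295
M4 S678
G1 X106.3624 Y104.5295 F745
G1 X106.3624 Y86.7262 F745
G1 X75.6955 Y86.7262 F745
G1 X75.6955 Y104.5295 F745
M5
G00 X14.4428 Y88.0044
M4 S678
G1 X8.5357 Y127.8421 F745
G1 X35.9991 Y157.2988 F745
G1 X76.1524 Y154.1931 F745
G1 X98.7595 Y120.8635 F745
G1 X86.7966 Y82.4080 F745
G1 X49.2722 Y67.7843 F745
G1 X14.4428 Y88.0044 F745
M5

Since the viewBox matches the mm dimensions, user units are millimetres directly. The only transform is the Y-flip y_m = 200.7318 − y_svg.

Shape 1 is a circle drawn with `<circle>`. Its stroke #ff0000 means cut at S678, F745. After flipping Y the toolpath is (58.3779,162.5924) → (55.5981,169.3035) → (48.8870,172.0833) → (42.1759,169.3035) → (39.3961,162.5924) → (42.1759,155.8813) → (48.8870,153.1015) → (55.5981,155.8813) → (58.3779,162.5924), returning to the start.

Shape 2 is a circle drawn with `<circle>`. Its stroke #ff0000 means cut at S678, F745. After flipping Y the toolpath is (139.1675,133.4637) → (125.9848,165.2897) → (94.1588,178.4724) → (62.3328,165.2897) → (49.1501,133.4637) → (62.3328,101.6377) → (94.1588,88.4550) → (125.9848,101.6377) → (139.1675,133.4637), returning to the start.

Shape 3 is a line segment drawn with `<polyline>`. Its stroke #ff0000 means cut at S678, F745. After flipping Y the toolpath is (129.9937,46.4117) → (57.8115,179.9751).

Shape 4 is a rectangle drawn with `<path>`. Its stroke #ff0000 means cut at S678, F745. After flipping Y the toolpath is (7.5508,107.8829) → (41.6259,107.8829) → (41.6259,79.1579) → (7.5508,79.1579) → (7.5508,107.8829), returning to the start.

Shape 5 is a regular polygon drawn with `<path>`. Its stroke #ff0000 means cut at S678, F745. After flipping Y the toolpath is (133.6142,60.5379) → (140.4578,71.5511) → (146.5737,60.1177) → (133.6142,60.5379), returning to the start.

Shape 6 is a rectangle drawn with `<rect>`. Its stroke #ff0000 means cut at S678, F745. After flipping Y the toolpath is (84.6678,182.6190) → (155.8464,182.6190) → (155.8464,110.9953) → (84.6678,110.9953) → (84.6678,182.6190), returning to the start.

Shape 7 is a rectangle drawn with `<rect>`. Its stroke #ff0000 means cut at S678, F745. After flipping Y the toolpath is (75.6955,104.5295) → (106.3624,104.5295) → (106.3624,86.7262) → (75.6955,86.7262) → (75.6955,104.5295), returning to the start.

Shape 8 is a regular polygon drawn with `<polygon>`. Its stroke #ff0000 means cut at S678, F745. After flipping Y the toolpath is (14.4428,88.0044) → (8.5357,127.8421) → (35.9991,157.2988) → (76.1524,154.1931) → (98.7595,120.8635) → (86.7966,82.4080) → (49.2722,67.7843) → (14.4428,88.0044), returning to the start.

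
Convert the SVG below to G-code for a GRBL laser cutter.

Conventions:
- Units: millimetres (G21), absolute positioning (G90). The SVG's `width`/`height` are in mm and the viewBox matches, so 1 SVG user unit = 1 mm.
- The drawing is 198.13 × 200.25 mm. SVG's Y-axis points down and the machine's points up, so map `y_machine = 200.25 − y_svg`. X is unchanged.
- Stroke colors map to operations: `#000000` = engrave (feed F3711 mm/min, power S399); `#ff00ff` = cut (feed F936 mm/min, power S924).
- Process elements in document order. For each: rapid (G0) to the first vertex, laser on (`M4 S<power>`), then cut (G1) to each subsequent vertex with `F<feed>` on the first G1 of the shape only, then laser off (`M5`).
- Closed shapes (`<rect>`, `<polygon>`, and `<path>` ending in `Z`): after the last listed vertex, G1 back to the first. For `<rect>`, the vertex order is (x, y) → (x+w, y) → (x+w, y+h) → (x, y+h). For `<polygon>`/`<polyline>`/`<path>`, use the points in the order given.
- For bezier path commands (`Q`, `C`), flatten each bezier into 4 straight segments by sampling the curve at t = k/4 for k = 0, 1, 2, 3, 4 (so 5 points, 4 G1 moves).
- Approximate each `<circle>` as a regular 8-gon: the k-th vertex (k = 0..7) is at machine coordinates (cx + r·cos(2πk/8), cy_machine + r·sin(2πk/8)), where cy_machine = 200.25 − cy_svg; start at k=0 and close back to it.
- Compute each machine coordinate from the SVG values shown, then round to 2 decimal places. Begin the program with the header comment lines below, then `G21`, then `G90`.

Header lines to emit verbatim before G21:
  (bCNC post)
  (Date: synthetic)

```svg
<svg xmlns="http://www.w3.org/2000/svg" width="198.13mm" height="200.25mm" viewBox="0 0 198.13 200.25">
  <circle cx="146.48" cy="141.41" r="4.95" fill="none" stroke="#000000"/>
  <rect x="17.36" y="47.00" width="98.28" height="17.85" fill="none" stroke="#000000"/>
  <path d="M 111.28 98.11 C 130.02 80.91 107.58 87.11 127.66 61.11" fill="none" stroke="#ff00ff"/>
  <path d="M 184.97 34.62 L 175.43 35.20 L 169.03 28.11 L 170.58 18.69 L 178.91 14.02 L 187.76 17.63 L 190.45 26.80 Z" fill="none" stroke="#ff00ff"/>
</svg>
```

Since the viewBox matches the mm dimensions, user units are millimetres directly. The only transform is the Y-flip y_m = 200.25 − y_svg.

Shape 1 is a circle drawn with `<circle>`. Its stroke #000000 means engrave at S399, F3711. After flipping Y the toolpath is (151.43,58.84) → (149.98,62.34) → (146.48,63.79) → (142.98,62.34) → (141.53,58.84) → (142.98,55.34) → (146.48,53.89) → (149.98,55.34) → (151.43,58.84), returning to the start.

Shape 2 is a rectangle drawn with `<rect>`. Its stroke #000000 means engrave at S399, F3711. After flipping Y the toolpath is (17.36,153.25) → (115.64,153.25) → (115.64,135.40) → (17.36,135.40) → (17.36,153.25), returning to the start.

Shape 3 is a cubic bezier drawn with `<path>`. Its stroke #ff00ff means cut at S924, F936. After flipping Y the toolpath is (111.28,102.14) → (118.92,111.52) → (118.97,117.34) → (119.26,124.81) → (127.66,139.14).

Shape 4 is a regular polygon drawn with `<path>`. Its stroke #ff00ff means cut at S924, F936. After flipping Y the toolpath is (184.97,165.63) → (175.43,165.05) → (169.03,172.14) → (170.58,181.56) → (178.91,186.23) → (187.76,182.62) → (190.45,173.45) → (184.97,165.63), returning to the start.

(bCNC post)
(Date: synthetic)
G21
G90
G0 X151.43 Y58.84
M4 S399
G1 X149.98 Y62.34 F3711
G1 X146.48 Y63.79
G1 X142.98 Y62.34
G1 X141.53 Y58.84
G1 X142.98 Y55.34
G1 X146.48 Y53.89
G1 X149.98 Y55.34
G1 X151.43 Y58.84
M5
G0 X17.36 Y153.25
M4 S399
G1 X115.64 Y153.25 F3711
G1 X115.64 Y135.40
G1 X17.36 Y135.40
G1 X17.36 Y153.25
M5
G0 X111.28 Y102.14
M4 S924
G1 X118.92 Y111.52 F936
G1 X118.97 Y117.34
G1 X119.26 Y124.81
G1 X127.66 Y139.14
M5
G0 X184.97 Y165.63
M4 S924
G1 X175.43 Y165.05 F936
G1 X169.03 Y172.14
G1 X170.58 Y181.56
G1 X178.91 Y186.23
G1 X187.76 Y182.62
G1 X190.45 Y173.45
G1 X184.97 Y165.63
M5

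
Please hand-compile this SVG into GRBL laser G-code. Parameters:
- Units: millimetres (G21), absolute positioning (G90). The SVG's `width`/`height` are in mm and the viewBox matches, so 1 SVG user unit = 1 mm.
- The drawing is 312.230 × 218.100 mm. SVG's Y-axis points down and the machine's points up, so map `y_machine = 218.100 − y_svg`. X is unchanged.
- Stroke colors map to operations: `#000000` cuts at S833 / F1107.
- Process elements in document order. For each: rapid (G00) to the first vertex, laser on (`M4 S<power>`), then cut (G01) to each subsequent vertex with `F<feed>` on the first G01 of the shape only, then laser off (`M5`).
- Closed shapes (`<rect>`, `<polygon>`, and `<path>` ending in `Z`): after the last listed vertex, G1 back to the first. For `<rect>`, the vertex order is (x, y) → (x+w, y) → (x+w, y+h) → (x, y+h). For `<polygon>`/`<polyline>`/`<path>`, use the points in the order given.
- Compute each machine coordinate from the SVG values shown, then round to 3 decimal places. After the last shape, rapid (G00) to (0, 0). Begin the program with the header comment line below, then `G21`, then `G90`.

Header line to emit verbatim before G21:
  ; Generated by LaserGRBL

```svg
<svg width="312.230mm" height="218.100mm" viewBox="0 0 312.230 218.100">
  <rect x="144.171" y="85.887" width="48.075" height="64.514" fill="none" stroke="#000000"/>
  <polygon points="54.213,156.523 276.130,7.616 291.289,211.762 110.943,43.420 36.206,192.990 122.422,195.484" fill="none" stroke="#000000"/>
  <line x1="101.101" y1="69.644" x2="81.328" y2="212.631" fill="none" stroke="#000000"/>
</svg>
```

Since the viewBox matches the mm dimensions, user units are millimetres directly. The only transform is the Y-flip y_m = 218.100 − y_svg.

Shape 1 is a rectangle drawn with `<rect>`. Its stroke #000000 means cut at S833, F1107. After flipping Y the toolpath is (144.171,132.213) → (192.246,132.213) → (192.246,67.699) → (144.171,67.699) → (144.171,132.213), returning to the start.

Shape 2 is a closed polygon drawn with `<polygon>`. Its stroke #000000 means cut at S833, F1107. After flipping Y the toolpath is (54.213,61.577) → (276.130,210.484) → (291.289,6.338) → (110.943,174.680) → (36.206,25.110) → (122.422,22.616) → (54.213,61.577), returning to the start.

Shape 3 is a line segment drawn with `<line>`. Its stroke #000000 means cut at S833, F1107. After flipping Y the toolpath is (101.101,148.456) → (81.328,5.469).

; Generated by LaserGRBL
G21
G90
G00 X144.171 Y132.213
M4 S833
G01 X192.246 Y132.213 F1107
G01 X192.246 Y67.699
G01 X144.171 Y67.699
G01 X144.171 Y132.213
M5
G00 X54.213 Y61.577
M4 S833
G01 X276.130 Y210.484 F1107
G01 X291.289 Y6.338
G01 X110.943 Y174.680
G01 X36.206 Y25.110
G01 X122.422 Y22.616
G01 X54.213 Y61.577
M5
G00 X101.101 Y148.456
M4 S833
G01 X81.328 Y5.469 F1107
M5
G00 X0.000 Y0.000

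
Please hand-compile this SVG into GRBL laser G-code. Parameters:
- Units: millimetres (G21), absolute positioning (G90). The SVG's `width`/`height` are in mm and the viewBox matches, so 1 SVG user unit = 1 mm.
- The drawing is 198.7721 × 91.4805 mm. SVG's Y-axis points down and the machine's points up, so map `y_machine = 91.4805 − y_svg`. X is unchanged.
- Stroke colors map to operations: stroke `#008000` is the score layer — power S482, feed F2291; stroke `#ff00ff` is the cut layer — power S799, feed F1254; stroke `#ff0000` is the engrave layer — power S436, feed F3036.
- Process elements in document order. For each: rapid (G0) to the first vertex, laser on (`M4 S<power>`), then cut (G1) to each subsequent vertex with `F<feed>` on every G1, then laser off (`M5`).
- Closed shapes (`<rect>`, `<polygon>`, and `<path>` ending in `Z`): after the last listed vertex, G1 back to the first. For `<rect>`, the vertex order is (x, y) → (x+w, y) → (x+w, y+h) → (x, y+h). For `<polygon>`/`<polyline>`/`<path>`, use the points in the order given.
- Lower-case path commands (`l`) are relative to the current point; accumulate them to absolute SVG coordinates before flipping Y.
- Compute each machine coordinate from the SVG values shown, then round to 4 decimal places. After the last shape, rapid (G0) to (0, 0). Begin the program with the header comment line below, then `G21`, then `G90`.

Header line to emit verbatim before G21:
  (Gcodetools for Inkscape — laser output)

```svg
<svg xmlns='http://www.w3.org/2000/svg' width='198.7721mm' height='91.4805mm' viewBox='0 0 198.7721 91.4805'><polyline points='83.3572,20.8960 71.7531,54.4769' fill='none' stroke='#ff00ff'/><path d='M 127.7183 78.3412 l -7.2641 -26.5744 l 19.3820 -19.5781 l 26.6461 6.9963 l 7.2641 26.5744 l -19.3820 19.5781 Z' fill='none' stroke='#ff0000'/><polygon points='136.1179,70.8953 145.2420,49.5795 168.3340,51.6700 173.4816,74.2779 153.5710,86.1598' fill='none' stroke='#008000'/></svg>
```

(Gcodetools for Inkscape — laser output)
G21
G90
G0 X83.3572 Y70.5845
M4 S799
G1 X71.7531 Y37.0036 F1254
M5
G0 X127.7183 Y13.1393
M4 S436
G1 X120.4542 Y39.7137 F3036
G1 X139.8362 Y59.2918 F3036
G1 X166.4823 Y52.2955 F3036
G1 X173.7464 Y25.7211 F3036
G1 X154.3644 Y6.1430 F3036
G1 X127.7183 Y13.1393 F3036
M5
G0 X136.1179 Y20.5852
M4 S482
G1 X145.2420 Y41.9010 F2291
G1 X168.3340 Y39.8105 F2291
G1 X173.4816 Y17.2026 F2291
G1 X153.5710 Y5.3207 F2291
G1 X136.1179 Y20.5852 F2291
M5
G0 X0.0000 Y0.0000

viewBox `0 0 198.7721 91.4805` with mm width/height → 1 unit = 1 mm. Flip: y_m = 91.4805 − y_svg.

**Shape 1** — `<polyline>` line segment, stroke `#ff00ff` → cut (S799, F1254). Machine vertices: (83.3572,70.5845) → (71.7531,37.0036). Open path.

**Shape 2** — `<path>` regular polygon, stroke `#ff0000` → engrave (S436, F3036). Machine vertices: (127.7183,13.1393) → (120.4542,39.7137) → (139.8362,59.2918) → (166.4823,52.2955) → (173.7464,25.7211) → (154.3644,6.1430) → (127.7183,13.1393). Closed: final G1 returns to the first vertex.

**Shape 3** — `<polygon>` regular polygon, stroke `#008000` → score (S482, F2291). Machine vertices: (136.1179,20.5852) → (145.2420,41.9010) → (168.3340,39.8105) → (173.4816,17.2026) → (153.5710,5.3207) → (136.1179,20.5852). Closed: final G1 returns to the first vertex.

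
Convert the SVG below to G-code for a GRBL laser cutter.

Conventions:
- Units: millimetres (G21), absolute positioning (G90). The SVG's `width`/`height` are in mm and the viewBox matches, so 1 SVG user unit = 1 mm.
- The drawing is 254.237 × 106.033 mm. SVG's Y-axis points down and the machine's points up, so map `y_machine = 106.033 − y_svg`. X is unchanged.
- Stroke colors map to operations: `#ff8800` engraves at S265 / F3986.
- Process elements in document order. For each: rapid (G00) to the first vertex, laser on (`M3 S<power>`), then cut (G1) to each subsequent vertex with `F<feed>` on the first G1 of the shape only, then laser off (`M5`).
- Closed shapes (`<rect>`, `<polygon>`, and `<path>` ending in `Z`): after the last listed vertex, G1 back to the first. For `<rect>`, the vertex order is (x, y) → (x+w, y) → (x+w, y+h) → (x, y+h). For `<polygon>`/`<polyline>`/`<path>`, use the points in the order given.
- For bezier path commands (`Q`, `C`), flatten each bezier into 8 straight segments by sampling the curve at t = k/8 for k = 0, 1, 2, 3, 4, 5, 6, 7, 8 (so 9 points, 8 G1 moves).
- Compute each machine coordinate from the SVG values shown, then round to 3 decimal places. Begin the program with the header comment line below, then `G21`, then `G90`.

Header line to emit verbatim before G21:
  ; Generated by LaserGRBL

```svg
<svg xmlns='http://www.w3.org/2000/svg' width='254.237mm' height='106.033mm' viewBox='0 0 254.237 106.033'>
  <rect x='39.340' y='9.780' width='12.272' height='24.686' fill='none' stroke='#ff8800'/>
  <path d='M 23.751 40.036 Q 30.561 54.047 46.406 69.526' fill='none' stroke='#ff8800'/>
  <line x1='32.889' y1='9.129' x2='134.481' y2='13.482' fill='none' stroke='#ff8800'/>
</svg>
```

Since the viewBox matches the mm dimensions, user units are millimetres directly. The only transform is the Y-flip y_m = 106.033 − y_svg.

Shape 1 is a rectangle drawn with `<rect>`. Its stroke #ff8800 means engrave at S265, F3986. After flipping Y the toolpath is (39.340,96.253) → (51.612,96.253) → (51.612,71.567) → (39.340,71.567) → (39.340,96.253), returning to the start.

Shape 2 is a quadratic bezier drawn with `<path>`. Its stroke #ff8800 means engrave at S265, F3986. After flipping Y the toolpath is (23.751,65.997) → (25.595,62.471) → (27.721,58.900) → (30.129,55.282) → (32.820,51.619) → (35.793,47.910) → (39.048,44.155) → (42.586,40.354) → (46.406,36.507).

Shape 3 is a line segment drawn with `<line>`. Its stroke #ff8800 means engrave at S265, F3986. After flipping Y the toolpath is (32.889,96.904) → (134.481,92.551).

; Generated by LaserGRBL
G21
G90
G00 X39.340 Y96.253
M3 S265
G1 X51.612 Y96.253 F3986
G1 X51.612 Y71.567
G1 X39.340 Y71.567
G1 X39.340 Y96.253
M5
G00 X23.751 Y65.997
M3 S265
G1 X25.595 Y62.471 F3986
G1 X27.721 Y58.900
G1 X30.129 Y55.282
G1 X32.820 Y51.619
G1 X35.793 Y47.910
G1 X39.048 Y44.155
G1 X42.586 Y40.354
G1 X46.406 Y36.507
M5
G00 X32.889 Y96.904
M3 S265
G1 X134.481 Y92.551 F3986
M5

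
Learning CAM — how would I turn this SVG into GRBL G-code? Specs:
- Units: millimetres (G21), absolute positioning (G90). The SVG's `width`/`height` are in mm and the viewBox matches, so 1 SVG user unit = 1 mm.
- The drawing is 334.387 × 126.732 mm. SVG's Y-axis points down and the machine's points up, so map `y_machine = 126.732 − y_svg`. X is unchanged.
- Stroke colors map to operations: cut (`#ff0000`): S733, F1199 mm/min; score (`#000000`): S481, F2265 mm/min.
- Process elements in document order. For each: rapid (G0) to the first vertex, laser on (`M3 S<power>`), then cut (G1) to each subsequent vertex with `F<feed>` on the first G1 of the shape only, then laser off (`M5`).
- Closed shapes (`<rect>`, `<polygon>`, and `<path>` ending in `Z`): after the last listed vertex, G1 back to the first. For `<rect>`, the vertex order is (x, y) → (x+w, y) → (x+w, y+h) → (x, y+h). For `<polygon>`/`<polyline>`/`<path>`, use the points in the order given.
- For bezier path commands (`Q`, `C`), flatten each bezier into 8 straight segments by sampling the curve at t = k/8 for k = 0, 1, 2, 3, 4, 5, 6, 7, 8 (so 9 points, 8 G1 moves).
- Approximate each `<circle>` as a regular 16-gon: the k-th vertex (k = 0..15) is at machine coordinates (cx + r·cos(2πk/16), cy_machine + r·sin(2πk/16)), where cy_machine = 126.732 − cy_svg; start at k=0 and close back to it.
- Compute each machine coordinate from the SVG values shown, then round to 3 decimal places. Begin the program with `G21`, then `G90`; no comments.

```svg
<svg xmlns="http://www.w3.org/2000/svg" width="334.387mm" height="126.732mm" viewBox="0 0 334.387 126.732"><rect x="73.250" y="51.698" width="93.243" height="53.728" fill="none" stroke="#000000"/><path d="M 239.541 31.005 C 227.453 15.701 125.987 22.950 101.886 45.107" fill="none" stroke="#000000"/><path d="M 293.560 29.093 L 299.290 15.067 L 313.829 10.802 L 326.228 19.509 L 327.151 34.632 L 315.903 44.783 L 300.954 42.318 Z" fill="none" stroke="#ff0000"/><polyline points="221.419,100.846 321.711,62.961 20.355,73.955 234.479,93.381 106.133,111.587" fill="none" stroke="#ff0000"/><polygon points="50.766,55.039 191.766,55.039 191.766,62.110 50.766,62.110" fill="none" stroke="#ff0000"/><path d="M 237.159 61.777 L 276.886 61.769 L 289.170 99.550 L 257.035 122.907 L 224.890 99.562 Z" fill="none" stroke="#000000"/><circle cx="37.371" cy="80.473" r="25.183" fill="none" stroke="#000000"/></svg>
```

viewBox `0 0 334.387 126.732` with mm width/height → 1 unit = 1 mm. Flip: y_m = 126.732 − y_svg.

**Shape 1** — `<rect>` rectangle, stroke `#000000` → score (S481, F2265). Machine vertices: (73.250,75.034) → (166.493,75.034) → (166.493,21.306) → (73.250,21.306) → (73.250,75.034). Closed: final G1 returns to the first vertex.

**Shape 2** — `<path>` cubic bezier, stroke `#000000` → score (S481, F2265). Control points (SVG): P0=(239.541,31.005), P1=(227.453,15.701), P2=(125.987,22.950), P3=(101.886,45.107); sampled at t=k/8. Machine vertices: (239.541,95.727) → (231.144,100.424) → (216.322,103.096) → (197.029,103.833) → (175.218,102.724) → (152.845,99.859) → (131.862,95.328) → (114.225,89.220) → (101.886,81.625). Open path.

**Shape 3** — `<path>` regular polygon, stroke `#ff0000` → cut (S733, F1199). Machine vertices: (293.560,97.639) → (299.290,111.665) → (313.829,115.930) → (326.228,107.223) → (327.151,92.100) → (315.903,81.949) → (300.954,84.414) → (293.560,97.639). Closed: final G1 returns to the first vertex.

**Shape 4** — `<polyline>` open polyline, stroke `#ff0000` → cut (S733, F1199). Machine vertices: (221.419,25.886) → (321.711,63.771) → (20.355,52.777) → (234.479,33.351) → (106.133,15.145). Open path.

**Shape 5** — `<polygon>` rectangle, stroke `#ff0000` → cut (S733, F1199). Machine vertices: (50.766,71.693) → (191.766,71.693) → (191.766,64.622) → (50.766,64.622) → (50.766,71.693). Closed: final G1 returns to the first vertex.

**Shape 6** — `<path>` regular polygon, stroke `#000000` → score (S481, F2265). Machine vertices: (237.159,64.955) → (276.886,64.963) → (289.170,27.182) → (257.035,3.825) → (224.890,27.170) → (237.159,64.955). Closed: final G1 returns to the first vertex.

**Shape 7** — `<circle>` circle, stroke `#000000` → score (S481, F2265). Machine vertices: (62.554,46.259) → (60.637,55.896) → (55.178,64.066) → (47.008,69.525) → (37.371,71.442) → (27.734,69.525) → (19.564,64.066) → (14.105,55.896) → (12.188,46.259) → (14.105,36.622) → (19.564,28.452) → (27.734,22.993) → (37.371,21.076) → (47.008,22.993) → (55.178,28.452) → (60.637,36.622) → (62.554,46.259). Closed: final G1 returns to the first vertex.

G21
G90
G0 X73.250 Y75.034
M3 S481
G1 X166.493 Y75.034 F2265
G1 X166.493 Y21.306
G1 X73.250 Y21.306
G1 X73.250 Y75.034
M5
G0 X239.541 Y95.727
M3 S481
G1 X231.144 Y100.424 F2265
G1 X216.322 Y103.096
G1 X197.029 Y103.833
G1 X175.218 Y102.724
G1 X152.845 Y99.859
G1 X131.862 Y95.328
G1 X114.225 Y89.220
G1 X101.886 Y81.625
M5
G0 X293.560 Y97.639
M3 S733
G1 X299.290 Y111.665 F1199
G1 X313.829 Y115.930
G1 X326.228 Y107.223
G1 X327.151 Y92.100
G1 X315.903 Y81.949
G1 X300.954 Y84.414
G1 X293.560 Y97.639
M5
G0 X221.419 Y25.886
M3 S733
G1 X321.711 Y63.771 F1199
G1 X20.355 Y52.777
G1 X234.479 Y33.351
G1 X106.133 Y15.145
M5
G0 X50.766 Y71.693
M3 S733
G1 X191.766 Y71.693 F1199
G1 X191.766 Y64.622
G1 X50.766 Y64.622
G1 X50.766 Y71.693
M5
G0 X237.159 Y64.955
M3 S481
G1 X276.886 Y64.963 F2265
G1 X289.170 Y27.182
G1 X257.035 Y3.825
G1 X224.890 Y27.170
G1 X237.159 Y64.955
M5
G0 X62.554 Y46.259
M3 S481
G1 X60.637 Y55.896 F2265
G1 X55.178 Y64.066
G1 X47.008 Y69.525
G1 X37.371 Y71.442
G1 X27.734 Y69.525
G1 X19.564 Y64.066
G1 X14.105 Y55.896
G1 X12.188 Y46.259
G1 X14.105 Y36.622
G1 X19.564 Y28.452
G1 X27.734 Y22.993
G1 X37.371 Y21.076
G1 X47.008 Y22.993
G1 X55.178 Y28.452
G1 X60.637 Y36.622
G1 X62.554 Y46.259
M5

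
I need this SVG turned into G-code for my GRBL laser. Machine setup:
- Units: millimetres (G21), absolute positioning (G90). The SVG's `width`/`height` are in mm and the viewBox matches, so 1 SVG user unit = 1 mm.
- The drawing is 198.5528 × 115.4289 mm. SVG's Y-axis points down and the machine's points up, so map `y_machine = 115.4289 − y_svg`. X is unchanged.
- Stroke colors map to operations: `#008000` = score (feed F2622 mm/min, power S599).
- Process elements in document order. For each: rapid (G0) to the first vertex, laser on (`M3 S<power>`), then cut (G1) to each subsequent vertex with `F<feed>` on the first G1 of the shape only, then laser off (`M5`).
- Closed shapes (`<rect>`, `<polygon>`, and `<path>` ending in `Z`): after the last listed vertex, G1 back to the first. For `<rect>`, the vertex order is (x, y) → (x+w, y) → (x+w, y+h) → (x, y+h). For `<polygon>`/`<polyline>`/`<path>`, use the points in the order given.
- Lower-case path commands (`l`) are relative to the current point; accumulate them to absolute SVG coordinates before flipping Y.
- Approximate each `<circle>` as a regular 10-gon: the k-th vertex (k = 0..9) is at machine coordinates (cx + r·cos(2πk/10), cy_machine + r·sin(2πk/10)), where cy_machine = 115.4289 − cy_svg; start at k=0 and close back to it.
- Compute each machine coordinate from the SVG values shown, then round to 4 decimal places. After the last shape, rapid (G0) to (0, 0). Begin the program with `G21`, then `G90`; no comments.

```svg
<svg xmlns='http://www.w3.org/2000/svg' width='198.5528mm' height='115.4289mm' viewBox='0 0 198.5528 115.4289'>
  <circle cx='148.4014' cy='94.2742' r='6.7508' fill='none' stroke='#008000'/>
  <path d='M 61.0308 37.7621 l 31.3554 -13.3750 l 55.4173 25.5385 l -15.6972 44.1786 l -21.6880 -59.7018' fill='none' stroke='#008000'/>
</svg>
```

viewBox `0 0 198.5528 115.4289` with mm width/height → 1 unit = 1 mm. Flip: y_m = 115.4289 − y_svg.

**Shape 1** — `<circle>` circle, stroke `#008000` → score (S599, F2622). Machine vertices: (155.1522,21.1547) → (153.8629,25.1227) → (150.4875,27.5751) → (146.3153,27.5751) → (142.9399,25.1227) → (141.6506,21.1547) → (142.9399,17.1867) → (146.3153,14.7343) → (150.4875,14.7343) → (153.8629,17.1867) → (155.1522,21.1547). Closed: final G1 returns to the first vertex.

**Shape 2** — `<path>` open polyline, stroke `#008000` → score (S599, F2622). Machine vertices: (61.0308,77.6668) → (92.3862,91.0418) → (147.8035,65.5033) → (132.1063,21.3247) → (110.4183,81.0265). Open path.

G21
G90
G0 X155.1522 Y21.1547
M3 S599
G1 X153.8629 Y25.1227 F2622
G1 X150.4875 Y27.5751
G1 X146.3153 Y27.5751
G1 X142.9399 Y25.1227
G1 X141.6506 Y21.1547
G1 X142.9399 Y17.1867
G1 X146.3153 Y14.7343
G1 X150.4875 Y14.7343
G1 X153.8629 Y17.1867
G1 X155.1522 Y21.1547
M5
G0 X61.0308 Y77.6668
M3 S599
G1 X92.3862 Y91.0418 F2622
G1 X147.8035 Y65.5033
G1 X132.1063 Y21.3247
G1 X110.4183 Y81.0265
M5
G0 X0.0000 Y0.0000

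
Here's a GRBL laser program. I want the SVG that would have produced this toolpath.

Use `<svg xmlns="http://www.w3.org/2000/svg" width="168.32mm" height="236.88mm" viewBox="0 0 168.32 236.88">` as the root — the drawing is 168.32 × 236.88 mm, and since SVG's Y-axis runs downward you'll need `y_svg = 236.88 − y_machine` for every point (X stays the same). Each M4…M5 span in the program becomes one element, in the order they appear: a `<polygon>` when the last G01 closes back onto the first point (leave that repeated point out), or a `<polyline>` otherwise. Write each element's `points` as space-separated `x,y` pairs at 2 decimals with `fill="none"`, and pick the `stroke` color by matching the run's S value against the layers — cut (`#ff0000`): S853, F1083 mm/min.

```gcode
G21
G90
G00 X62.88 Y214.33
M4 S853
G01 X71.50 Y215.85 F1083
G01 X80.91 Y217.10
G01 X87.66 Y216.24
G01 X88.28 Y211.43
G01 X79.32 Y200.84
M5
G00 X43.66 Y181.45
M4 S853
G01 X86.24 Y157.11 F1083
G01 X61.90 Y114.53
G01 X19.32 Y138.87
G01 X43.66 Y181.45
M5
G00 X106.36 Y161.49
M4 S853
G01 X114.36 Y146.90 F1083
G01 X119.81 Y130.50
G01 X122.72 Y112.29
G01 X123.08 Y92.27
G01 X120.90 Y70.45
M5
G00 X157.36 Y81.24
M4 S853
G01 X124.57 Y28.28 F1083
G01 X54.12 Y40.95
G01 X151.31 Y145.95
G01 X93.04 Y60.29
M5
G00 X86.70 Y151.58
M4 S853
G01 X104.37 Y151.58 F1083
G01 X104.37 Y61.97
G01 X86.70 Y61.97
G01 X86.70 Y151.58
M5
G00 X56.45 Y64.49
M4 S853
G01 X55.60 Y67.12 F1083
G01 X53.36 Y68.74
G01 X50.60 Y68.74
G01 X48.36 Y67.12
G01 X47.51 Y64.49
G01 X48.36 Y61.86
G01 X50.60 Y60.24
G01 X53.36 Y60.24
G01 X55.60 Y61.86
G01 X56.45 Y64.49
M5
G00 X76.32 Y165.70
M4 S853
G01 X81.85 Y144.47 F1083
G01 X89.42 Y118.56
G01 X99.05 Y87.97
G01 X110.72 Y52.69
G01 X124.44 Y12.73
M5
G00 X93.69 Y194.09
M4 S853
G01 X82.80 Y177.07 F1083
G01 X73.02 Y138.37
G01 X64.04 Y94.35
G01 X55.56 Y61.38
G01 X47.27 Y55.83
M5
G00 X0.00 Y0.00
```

<svg xmlns="http://www.w3.org/2000/svg" width="168.32mm" height="236.88mm" viewBox="0 0 168.32 236.88">
  <polyline points="62.88,22.55 71.50,21.03 80.91,19.78 87.66,20.64 88.28,25.45 79.32,36.04" fill="none" stroke="#ff0000"/>
  <polygon points="43.66,55.43 86.24,79.77 61.90,122.35 19.32,98.01" fill="none" stroke="#ff0000"/>
  <polyline points="106.36,75.39 114.36,89.98 119.81,106.38 122.72,124.59 123.08,144.61 120.90,166.43" fill="none" stroke="#ff0000"/>
  <polyline points="157.36,155.64 124.57,208.60 54.12,195.93 151.31,90.93 93.04,176.59" fill="none" stroke="#ff0000"/>
  <polygon points="86.70,85.30 104.37,85.30 104.37,174.91 86.70,174.91" fill="none" stroke="#ff0000"/>
  <polygon points="56.45,172.39 55.60,169.76 53.36,168.14 50.60,168.14 48.36,169.76 47.51,172.39 48.36,175.02 50.60,176.64 53.36,176.64 55.60,175.02" fill="none" stroke="#ff0000"/>
  <polyline points="76.32,71.18 81.85,92.41 89.42,118.32 99.05,148.91 110.72,184.19 124.44,224.15" fill="none" stroke="#ff0000"/>
  <polyline points="93.69,42.79 82.80,59.81 73.02,98.51 64.04,142.53 55.56,175.50 47.27,181.05" fill="none" stroke="#ff0000"/>
</svg>

Each laser-on run becomes one SVG element. Flip Y back into SVG space with y_svg = 236.88 − y_machine. Every run uses S853, so all elements get stroke `#ff0000` (cut).

Run 1: The run is open, so emit a `<polyline>` with points (Y-flipped): 62.88,22.55 71.50,21.03 80.91,19.78 87.66,20.64 88.28,25.45 79.32,36.04.

Run 2: The run returns to its start, so emit a `<polygon>` with points (Y-flipped): 43.66,55.43 86.24,79.77 61.90,122.35 19.32,98.01.

Run 3: The run is open, so emit a `<polyline>` with points (Y-flipped): 106.36,75.39 114.36,89.98 119.81,106.38 122.72,124.59 123.08,144.61 120.90,166.43.

Run 4: The run is open, so emit a `<polyline>` with points (Y-flipped): 157.36,155.64 124.57,208.60 54.12,195.93 151.31,90.93 93.04,176.59.

Run 5: The run returns to its start, so emit a `<polygon>` with points (Y-flipped): 86.70,85.30 104.37,85.30 104.37,174.91 86.70,174.91.

Run 6: The run returns to its start, so emit a `<polygon>` with points (Y-flipped): 56.45,172.39 55.60,169.76 53.36,168.14 50.60,168.14 48.36,169.76 47.51,172.39 48.36,175.02 50.60,176.64 53.36,176.64 55.60,175.02.

Run 7: The run is open, so emit a `<polyline>` with points (Y-flipped): 76.32,71.18 81.85,92.41 89.42,118.32 99.05,148.91 110.72,184.19 124.44,224.15.

Run 8: The run is open, so emit a `<polyline>` with points (Y-flipped): 93.69,42.79 82.80,59.81 73.02,98.51 64.04,142.53 55.56,175.50 47.27,181.05.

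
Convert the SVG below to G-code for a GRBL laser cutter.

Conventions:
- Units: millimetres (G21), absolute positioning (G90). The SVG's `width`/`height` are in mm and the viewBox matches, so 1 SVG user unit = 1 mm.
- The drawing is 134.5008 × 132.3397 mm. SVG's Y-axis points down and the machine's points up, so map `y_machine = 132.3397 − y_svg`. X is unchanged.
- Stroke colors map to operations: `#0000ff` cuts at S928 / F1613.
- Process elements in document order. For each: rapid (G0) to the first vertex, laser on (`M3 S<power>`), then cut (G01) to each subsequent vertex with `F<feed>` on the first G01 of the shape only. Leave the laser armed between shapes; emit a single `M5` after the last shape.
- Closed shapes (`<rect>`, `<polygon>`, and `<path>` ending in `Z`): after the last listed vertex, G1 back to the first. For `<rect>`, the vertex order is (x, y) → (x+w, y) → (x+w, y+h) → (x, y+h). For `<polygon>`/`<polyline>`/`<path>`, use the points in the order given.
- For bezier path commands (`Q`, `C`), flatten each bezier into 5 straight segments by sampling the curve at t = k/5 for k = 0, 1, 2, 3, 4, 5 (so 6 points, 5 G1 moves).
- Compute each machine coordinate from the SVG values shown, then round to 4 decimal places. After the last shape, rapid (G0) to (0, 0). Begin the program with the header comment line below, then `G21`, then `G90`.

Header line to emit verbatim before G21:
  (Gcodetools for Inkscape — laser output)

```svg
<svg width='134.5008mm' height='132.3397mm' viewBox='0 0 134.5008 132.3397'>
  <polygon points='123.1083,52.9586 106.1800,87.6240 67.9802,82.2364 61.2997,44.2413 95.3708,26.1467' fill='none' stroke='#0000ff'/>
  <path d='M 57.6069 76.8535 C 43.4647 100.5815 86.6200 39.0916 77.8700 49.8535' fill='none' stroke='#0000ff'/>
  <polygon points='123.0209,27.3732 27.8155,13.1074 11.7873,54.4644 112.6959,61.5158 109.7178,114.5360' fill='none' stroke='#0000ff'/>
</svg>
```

(Gcodetools for Inkscape — laser output)
G21
G90
G0 X123.1083 Y79.3811
M3 S928
G01 X106.1800 Y44.7157 F1613
G01 X67.9802 Y50.1033
G01 X61.2997 Y88.0984
G01 X95.3708 Y106.1930
G01 X123.1083 Y79.3811
G0 X57.6069 Y55.4862
M3 S928
G01 X55.1237 Y50.2158 F1613
G01 X61.1501 Y57.8391
G01 X70.4444 Y70.7977
G01 X77.7650 Y81.5329
G01 X77.8700 Y82.4862
G0 X123.0209 Y104.9665
M3 S928
G01 X27.8155 Y119.2323 F1613
G01 X11.7873 Y77.8753
G01 X112.6959 Y70.8239
G01 X109.7178 Y17.8037
G01 X123.0209 Y104.9665
M5
G0 X0.0000 Y0.0000

1 u = 1 mm; y_m = 132.3397 − y.

[1] `<polygon>` regular polygon, #0000ff→cut S928 F1613: (123.1083,79.3811) → (106.1800,44.7157) → (67.9802,50.1033) → (61.2997,88.0984) → (95.3708,106.1930) → (123.1083,79.3811) (closed)

[2] `<path>` cubic bezier, #0000ff→cut S928 F1613: (57.6069,55.4862) → (55.1237,50.2158) → (61.1501,57.8391) → (70.4444,70.7977) → (77.7650,81.5329) → (77.8700,82.4862)

[3] `<polygon>` closed polygon, #0000ff→cut S928 F1613: (123.0209,104.9665) → (27.8155,119.2323) → (11.7873,77.8753) → (112.6959,70.8239) → (109.7178,17.8037) → (123.0209,104.9665) (closed)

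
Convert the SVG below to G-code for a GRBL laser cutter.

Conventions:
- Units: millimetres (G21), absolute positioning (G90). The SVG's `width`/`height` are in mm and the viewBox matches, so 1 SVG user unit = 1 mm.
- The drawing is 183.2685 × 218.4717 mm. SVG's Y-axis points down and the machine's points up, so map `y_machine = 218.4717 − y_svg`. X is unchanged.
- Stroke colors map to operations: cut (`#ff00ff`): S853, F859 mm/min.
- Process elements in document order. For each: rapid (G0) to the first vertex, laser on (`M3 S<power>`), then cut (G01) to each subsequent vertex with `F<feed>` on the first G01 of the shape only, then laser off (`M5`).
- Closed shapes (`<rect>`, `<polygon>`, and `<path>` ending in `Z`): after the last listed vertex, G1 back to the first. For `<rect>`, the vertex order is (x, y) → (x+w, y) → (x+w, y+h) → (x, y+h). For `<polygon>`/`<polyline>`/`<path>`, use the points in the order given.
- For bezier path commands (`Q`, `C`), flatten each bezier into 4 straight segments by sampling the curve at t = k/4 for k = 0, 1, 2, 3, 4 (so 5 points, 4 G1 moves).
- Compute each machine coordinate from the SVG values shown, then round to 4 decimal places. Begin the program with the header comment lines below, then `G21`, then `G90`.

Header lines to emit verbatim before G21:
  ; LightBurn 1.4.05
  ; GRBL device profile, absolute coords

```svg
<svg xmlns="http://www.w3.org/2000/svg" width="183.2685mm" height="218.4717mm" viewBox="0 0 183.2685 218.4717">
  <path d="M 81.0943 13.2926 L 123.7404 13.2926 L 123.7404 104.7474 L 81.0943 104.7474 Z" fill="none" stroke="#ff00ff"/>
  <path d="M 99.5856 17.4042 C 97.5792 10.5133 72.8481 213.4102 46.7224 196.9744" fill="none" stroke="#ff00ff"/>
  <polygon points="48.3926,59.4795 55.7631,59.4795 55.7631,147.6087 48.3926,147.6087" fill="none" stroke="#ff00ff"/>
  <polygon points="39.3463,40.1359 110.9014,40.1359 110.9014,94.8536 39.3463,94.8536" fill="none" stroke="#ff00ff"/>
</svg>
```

; LightBurn 1.4.05
; GRBL device profile, absolute coords
G21
G90
G0 X81.0943 Y205.1791
M3 S853
G01 X123.7404 Y205.1791 F859
G01 X123.7404 Y113.7243
G01 X81.0943 Y113.7243
G01 X81.0943 Y205.1791
M5
G0 X99.5856 Y201.0675
M3 S853
G01 X94.1532 Y173.6055 F859
G01 X82.1987 Y107.7031
G01 X65.7219 Y43.5903
G01 X46.7224 Y21.4973
M5
G0 X48.3926 Y158.9922
M3 S853
G01 X55.7631 Y158.9922 F859
G01 X55.7631 Y70.8630
G01 X48.3926 Y70.8630
G01 X48.3926 Y158.9922
M5
G0 X39.3463 Y178.3358
M3 S853
G01 X110.9014 Y178.3358 F859
G01 X110.9014 Y123.6181
G01 X39.3463 Y123.6181
G01 X39.3463 Y178.3358
M5

viewBox `0 0 183.2685 218.4717` with mm width/height → 1 unit = 1 mm. Flip: y_m = 218.4717 − y_svg.

**Shape 1** — `<path>` rectangle, stroke `#ff00ff` → cut (S853, F859). Machine vertices: (81.0943,205.1791) → (123.7404,205.1791) → (123.7404,113.7243) → (81.0943,113.7243) → (81.0943,205.1791). Closed: final G1 returns to the first vertex.

**Shape 2** — `<path>` cubic bezier, stroke `#ff00ff` → cut (S853, F859). Control points (SVG): P0=(99.5856,17.4042), P1=(97.5792,10.5133), P2=(72.8481,213.4102), P3=(46.7224,196.9744); sampled at t=k/4. Machine vertices: (99.5856,201.0675) → (94.1532,173.6055) → (82.1987,107.7031) → (65.7219,43.5903) → (46.7224,21.4973). Open path.

**Shape 3** — `<polygon>` rectangle, stroke `#ff00ff` → cut (S853, F859). Machine vertices: (48.3926,158.9922) → (55.7631,158.9922) → (55.7631,70.8630) → (48.3926,70.8630) → (48.3926,158.9922). Closed: final G1 returns to the first vertex.

**Shape 4** — `<polygon>` rectangle, stroke `#ff00ff` → cut (S853, F859). Machine vertices: (39.3463,178.3358) → (110.9014,178.3358) → (110.9014,123.6181) → (39.3463,123.6181) → (39.3463,178.3358). Closed: final G1 returns to the first vertex.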